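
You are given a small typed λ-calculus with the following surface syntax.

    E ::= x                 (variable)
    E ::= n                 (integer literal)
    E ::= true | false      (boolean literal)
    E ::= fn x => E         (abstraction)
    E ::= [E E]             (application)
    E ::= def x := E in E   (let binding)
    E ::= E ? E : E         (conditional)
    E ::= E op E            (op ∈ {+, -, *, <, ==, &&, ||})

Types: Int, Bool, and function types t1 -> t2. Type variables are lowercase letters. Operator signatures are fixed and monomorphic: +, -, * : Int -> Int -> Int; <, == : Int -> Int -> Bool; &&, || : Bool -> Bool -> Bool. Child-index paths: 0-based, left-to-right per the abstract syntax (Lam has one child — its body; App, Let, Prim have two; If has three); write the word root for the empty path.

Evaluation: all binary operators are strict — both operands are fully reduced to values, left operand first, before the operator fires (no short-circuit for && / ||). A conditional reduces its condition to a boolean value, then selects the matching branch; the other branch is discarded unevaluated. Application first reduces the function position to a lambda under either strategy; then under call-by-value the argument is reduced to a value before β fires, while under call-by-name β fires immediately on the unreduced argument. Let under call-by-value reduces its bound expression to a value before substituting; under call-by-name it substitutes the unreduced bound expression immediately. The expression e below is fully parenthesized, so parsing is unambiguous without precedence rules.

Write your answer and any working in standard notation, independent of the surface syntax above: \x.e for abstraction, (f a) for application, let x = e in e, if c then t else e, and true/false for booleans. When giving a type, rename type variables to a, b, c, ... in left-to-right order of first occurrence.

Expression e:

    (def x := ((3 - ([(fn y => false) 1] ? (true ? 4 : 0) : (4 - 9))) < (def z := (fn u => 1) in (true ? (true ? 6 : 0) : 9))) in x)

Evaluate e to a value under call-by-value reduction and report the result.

Working:
step 0: (let x = ((3 - (if ((\y.false) 1) then (if true then 4 else 0) else (4 - 9))) < (let z = (\u.1) in (if true then (if true then 6 else 0) else 9))) in x)
step 1: [beta@0.0.1.0] (let x = ((3 - (if false then (if true then 4 else 0) else (4 - 9))) < (let z = (\u.1) in (if true then (if true then 6 else 0) else 9))) in x)
step 2: [if@0.0.1] (let x = ((3 - (4 - 9)) < (let z = (\u.1) in (if true then (if true then 6 else 0) else 9))) in x)
step 3: [delta@0.0.1] (let x = ((3 - -5) < (let z = (\u.1) in (if true then (if true then 6 else 0) else 9))) in x)
step 4: [delta@0.0] (let x = (8 < (let z = (\u.1) in (if true then (if true then 6 else 0) else 9))) in x)
step 5: [let@0.1] (let x = (8 < (if true then (if true then 6 else 0) else 9)) in x)
step 6: [if@0.1] (let x = (8 < (if true then 6 else 0)) in x)
step 7: [if@0.1] (let x = (8 < 6) in x)
step 8: [delta@0] (let x = false in x)
step 9: [let@root] false

Answer: false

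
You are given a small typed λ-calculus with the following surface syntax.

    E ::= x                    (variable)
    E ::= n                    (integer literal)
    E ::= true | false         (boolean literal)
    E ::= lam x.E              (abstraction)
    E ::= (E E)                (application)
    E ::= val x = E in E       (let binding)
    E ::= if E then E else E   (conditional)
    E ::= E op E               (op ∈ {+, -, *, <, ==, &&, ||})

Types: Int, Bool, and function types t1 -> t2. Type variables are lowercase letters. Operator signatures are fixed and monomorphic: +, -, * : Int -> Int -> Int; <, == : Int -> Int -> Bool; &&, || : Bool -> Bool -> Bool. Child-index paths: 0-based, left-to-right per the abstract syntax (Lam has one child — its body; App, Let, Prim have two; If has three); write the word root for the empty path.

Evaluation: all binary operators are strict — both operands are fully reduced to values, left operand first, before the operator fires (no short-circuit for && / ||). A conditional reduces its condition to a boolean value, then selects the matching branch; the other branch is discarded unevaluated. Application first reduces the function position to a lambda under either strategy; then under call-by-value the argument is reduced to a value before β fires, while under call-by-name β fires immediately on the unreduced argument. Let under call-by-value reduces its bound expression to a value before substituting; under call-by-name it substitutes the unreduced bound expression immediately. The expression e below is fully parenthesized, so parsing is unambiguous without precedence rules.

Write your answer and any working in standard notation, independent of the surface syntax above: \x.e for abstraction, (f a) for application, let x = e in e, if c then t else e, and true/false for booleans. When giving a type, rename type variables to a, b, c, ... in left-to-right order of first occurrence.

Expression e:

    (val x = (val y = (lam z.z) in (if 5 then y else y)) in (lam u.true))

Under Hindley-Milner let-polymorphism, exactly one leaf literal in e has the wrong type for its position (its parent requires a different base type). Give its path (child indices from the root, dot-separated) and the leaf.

Derivation:
z : a
\z._ : a -> a
let y : forall. a -> a
  unify Int ~ Bool
  FAIL: mismatch Int ~ Bool

Answer: 0.1.0 : 5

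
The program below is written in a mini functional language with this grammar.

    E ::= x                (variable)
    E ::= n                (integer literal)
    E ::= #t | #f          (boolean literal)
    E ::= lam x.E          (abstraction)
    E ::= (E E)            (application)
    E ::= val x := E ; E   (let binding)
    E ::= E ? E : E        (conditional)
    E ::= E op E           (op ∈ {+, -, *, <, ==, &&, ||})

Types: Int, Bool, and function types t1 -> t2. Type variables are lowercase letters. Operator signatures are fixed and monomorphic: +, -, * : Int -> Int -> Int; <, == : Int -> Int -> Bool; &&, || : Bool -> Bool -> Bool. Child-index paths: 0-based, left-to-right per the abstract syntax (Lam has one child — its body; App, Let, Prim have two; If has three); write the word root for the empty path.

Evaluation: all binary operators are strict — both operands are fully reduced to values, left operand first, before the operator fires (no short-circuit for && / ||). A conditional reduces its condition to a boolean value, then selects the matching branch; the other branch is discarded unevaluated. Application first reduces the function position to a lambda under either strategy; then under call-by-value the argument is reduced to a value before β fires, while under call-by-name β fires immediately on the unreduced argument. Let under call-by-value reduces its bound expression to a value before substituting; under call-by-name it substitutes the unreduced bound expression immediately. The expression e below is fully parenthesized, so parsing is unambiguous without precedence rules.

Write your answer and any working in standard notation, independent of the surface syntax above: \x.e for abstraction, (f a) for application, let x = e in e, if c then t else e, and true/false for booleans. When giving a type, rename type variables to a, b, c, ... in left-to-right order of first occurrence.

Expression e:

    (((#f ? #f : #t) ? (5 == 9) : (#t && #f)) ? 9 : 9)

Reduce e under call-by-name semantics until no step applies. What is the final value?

Trace:
step 0: (if (if (if false then false else true) then (5 == 9) else (true && false)) then 9 else 9)
step 1: [if@0.0] (if (if true then (5 == 9) else (true && false)) then 9 else 9)
step 2: [if@0] (if (5 == 9) then 9 else 9)
step 3: [delta@0] (if false then 9 else 9)
step 4: [if@root] 9

Answer: 9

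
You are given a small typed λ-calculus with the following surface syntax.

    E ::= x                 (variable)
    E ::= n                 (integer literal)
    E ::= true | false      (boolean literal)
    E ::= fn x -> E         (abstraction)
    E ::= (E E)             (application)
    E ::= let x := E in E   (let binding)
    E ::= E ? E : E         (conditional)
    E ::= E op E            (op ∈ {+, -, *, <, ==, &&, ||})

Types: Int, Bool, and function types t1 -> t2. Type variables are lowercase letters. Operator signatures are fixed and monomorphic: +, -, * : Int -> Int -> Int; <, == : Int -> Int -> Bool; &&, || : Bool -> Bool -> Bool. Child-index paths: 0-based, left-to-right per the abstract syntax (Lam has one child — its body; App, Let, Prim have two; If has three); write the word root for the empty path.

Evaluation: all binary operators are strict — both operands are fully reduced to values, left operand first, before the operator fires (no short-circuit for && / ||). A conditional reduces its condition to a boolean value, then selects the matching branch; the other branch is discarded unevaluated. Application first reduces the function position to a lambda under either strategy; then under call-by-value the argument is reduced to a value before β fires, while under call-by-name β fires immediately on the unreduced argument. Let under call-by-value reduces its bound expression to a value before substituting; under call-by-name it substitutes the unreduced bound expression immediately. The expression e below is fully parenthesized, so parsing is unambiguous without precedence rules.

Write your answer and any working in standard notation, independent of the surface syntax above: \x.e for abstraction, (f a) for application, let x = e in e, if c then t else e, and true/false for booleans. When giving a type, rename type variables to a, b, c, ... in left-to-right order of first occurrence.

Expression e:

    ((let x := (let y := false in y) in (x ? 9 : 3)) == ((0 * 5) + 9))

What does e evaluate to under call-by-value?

Derivation:
step 0: ((let x = (let y = false in y) in (if x then 9 else 3)) == ((0 * 5) + 9))
step 1: [let@0.0] ((let x = false in (if x then 9 else 3)) == ((0 * 5) + 9))
step 2: [let@0] ((if false then 9 else 3) == ((0 * 5) + 9))
step 3: [if@0] (3 == ((0 * 5) + 9))
step 4: [delta@1.0] (3 == (0 + 9))
step 5: [delta@1] (3 == 9)
step 6: [delta@root] false

Answer: false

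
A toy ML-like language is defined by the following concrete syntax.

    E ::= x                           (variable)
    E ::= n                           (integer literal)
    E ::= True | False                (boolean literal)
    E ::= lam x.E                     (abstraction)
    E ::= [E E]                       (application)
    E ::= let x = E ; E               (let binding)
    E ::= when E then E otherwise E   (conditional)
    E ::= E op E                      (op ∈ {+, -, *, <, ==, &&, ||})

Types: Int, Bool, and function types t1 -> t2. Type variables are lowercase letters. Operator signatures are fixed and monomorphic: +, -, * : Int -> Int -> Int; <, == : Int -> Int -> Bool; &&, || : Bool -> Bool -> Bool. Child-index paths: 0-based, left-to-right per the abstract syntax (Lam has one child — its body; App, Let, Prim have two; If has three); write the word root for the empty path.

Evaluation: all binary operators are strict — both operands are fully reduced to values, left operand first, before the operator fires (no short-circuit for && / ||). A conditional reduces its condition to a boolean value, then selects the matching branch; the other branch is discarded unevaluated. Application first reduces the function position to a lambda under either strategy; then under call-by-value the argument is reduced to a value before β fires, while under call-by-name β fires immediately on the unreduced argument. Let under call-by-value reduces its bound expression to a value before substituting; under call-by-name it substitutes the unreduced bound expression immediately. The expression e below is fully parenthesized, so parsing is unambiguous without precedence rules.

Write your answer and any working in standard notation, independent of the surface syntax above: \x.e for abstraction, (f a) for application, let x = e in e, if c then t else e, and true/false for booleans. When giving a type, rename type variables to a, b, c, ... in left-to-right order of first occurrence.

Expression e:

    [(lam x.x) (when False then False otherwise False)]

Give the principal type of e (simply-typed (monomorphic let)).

Answer: Bool

Derivation:
x : a
\x._ : a -> a
  unify Bool ~ Bool
  unify Bool ~ Bool
  unify a -> a ~ Bool -> b
  unify a ~ Bool
  unify Bool ~ b
_ _ : Bool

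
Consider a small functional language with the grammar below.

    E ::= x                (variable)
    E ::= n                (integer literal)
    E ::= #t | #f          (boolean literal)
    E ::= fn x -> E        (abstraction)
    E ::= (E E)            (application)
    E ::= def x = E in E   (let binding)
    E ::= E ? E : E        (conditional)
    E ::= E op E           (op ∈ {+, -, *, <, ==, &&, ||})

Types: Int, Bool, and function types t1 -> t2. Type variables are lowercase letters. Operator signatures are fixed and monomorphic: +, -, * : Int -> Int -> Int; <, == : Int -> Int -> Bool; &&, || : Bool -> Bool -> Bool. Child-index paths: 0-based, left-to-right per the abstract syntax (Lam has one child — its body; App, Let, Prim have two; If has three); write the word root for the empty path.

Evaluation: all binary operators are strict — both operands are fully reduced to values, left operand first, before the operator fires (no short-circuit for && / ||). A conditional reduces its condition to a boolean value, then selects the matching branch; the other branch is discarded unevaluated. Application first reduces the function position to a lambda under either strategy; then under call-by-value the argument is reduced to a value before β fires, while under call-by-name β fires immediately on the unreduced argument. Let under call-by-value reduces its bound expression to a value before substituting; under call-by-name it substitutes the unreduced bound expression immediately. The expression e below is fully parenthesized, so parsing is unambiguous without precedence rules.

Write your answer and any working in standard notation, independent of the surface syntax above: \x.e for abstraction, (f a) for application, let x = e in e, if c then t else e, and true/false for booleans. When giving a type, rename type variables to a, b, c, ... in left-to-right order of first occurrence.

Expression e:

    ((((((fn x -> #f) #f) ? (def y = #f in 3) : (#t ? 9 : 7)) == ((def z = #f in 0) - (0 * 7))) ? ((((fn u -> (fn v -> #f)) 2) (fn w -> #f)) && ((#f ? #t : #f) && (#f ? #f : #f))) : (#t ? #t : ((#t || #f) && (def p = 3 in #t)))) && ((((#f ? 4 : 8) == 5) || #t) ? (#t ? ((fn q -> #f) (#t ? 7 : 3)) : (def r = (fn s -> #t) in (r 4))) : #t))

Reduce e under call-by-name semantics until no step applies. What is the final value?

Derivation:
step 0: ((if ((if ((\x.false) false) then (let y = false in 3) else (if true then 9 else 7)) == ((let z = false in 0) - (0 * 7))) then ((((\u.(\v.false)) 2) (\w.false)) && ((if false then true else false) && (if false then false else false))) else (if true then true else ((true || false) && (let p = 3 in true)))) && (if (((if false then 4 else 8) == 5) || true) then (if true then ((\q.false) (if true then 7 else 3)) else (let r = (\s.true) in (r 4))) else true))
step 1: [beta@0.0.0.0] ((if ((if false then (let y = false in 3) else (if true then 9 else 7)) == ((let z = false in 0) - (0 * 7))) then ((((\u.(\v.false)) 2) (\w.false)) && ((if false then true else false) && (if false then false else false))) else (if true then true else ((true || false) && (let p = 3 in true)))) && (if (((if false then 4 else 8) == 5) || true) then (if true then ((\q.false) (if true then 7 else 3)) else (let r = (\s.true) in (r 4))) else true))
step 2: [if@0.0.0] ((if ((if true then 9 else 7) == ((let z = false in 0) - (0 * 7))) then ((((\u.(\v.false)) 2) (\w.false)) && ((if false then true else false) && (if false then false else false))) else (if true then true else ((true || false) && (let p = 3 in true)))) && (if (((if false then 4 else 8) == 5) || true) then (if true then ((\q.false) (if true then 7 else 3)) else (let r = (\s.true) in (r 4))) else true))
step 3: [if@0.0.0] ((if (9 == ((let z = false in 0) - (0 * 7))) then ((((\u.(\v.false)) 2) (\w.false)) && ((if false then true else false) && (if false then false else false))) else (if true then true else ((true || false) && (let p = 3 in true)))) && (if (((if false then 4 else 8) == 5) || true) then (if true then ((\q.false) (if true then 7 else 3)) else (let r = (\s.true) in (r 4))) else true))
step 4: [let@0.0.1.0] ((if (9 == (0 - (0 * 7))) then ((((\u.(\v.false)) 2) (\w.false)) && ((if false then true else false) && (if false then false else false))) else (if true then true else ((true || false) && (let p = 3 in true)))) && (if (((if false then 4 else 8) == 5) || true) then (if true then ((\q.false) (if true then 7 else 3)) else (let r = (\s.true) in (r 4))) else true))
step 5: [delta@0.0.1.1] ((if (9 == (0 - 0)) then ((((\u.(\v.false)) 2) (\w.false)) && ((if false then true else false) && (if false then false else false))) else (if true then true else ((true || false) && (let p = 3 in true)))) && (if (((if false then 4 else 8) == 5) || true) then (if true then ((\q.false) (if true then 7 else 3)) else (let r = (\s.true) in (r 4))) else true))
step 6: [delta@0.0.1] ((if (9 == 0) then ((((\u.(\v.false)) 2) (\w.false)) && ((if false then true else false) && (if false then false else false))) else (if true then true else ((true || false) && (let p = 3 in true)))) && (if (((if false then 4 else 8) == 5) || true) then (if true then ((\q.false) (if true then 7 else 3)) else (let r = (\s.true) in (r 4))) else true))
step 7: [delta@0.0] ((if false then ((((\u.(\v.false)) 2) (\w.false)) && ((if false then true else false) && (if false then false else false))) else (if true then true else ((true || false) && (let p = 3 in true)))) && (if (((if false then 4 else 8) == 5) || true) then (if true then ((\q.false) (if true then 7 else 3)) else (let r = (\s.true) in (r 4))) else true))
step 8: [if@0] ((if true then true else ((true || false) && (let p = 3 in true))) && (if (((if false then 4 else 8) == 5) || true) then (if true then ((\q.false) (if true then 7 else 3)) else (let r = (\s.true) in (r 4))) else true))
step 9: [if@0] (true && (if (((if false then 4 else 8) == 5) || true) then (if true then ((\q.false) (if true then 7 else 3)) else (let r = (\s.true) in (r 4))) else true))
step 10: [if@1.0.0.0] (true && (if ((8 == 5) || true) then (if true then ((\q.false) (if true then 7 else 3)) else (let r = (\s.true) in (r 4))) else true))
step 11: [delta@1.0.0] (true && (if (false || true) then (if true then ((\q.false) (if true then 7 else 3)) else (let r = (\s.true) in (r 4))) else true))
step 12: [delta@1.0] (true && (if true then (if true then ((\q.false) (if true then 7 else 3)) else (let r = (\s.true) in (r 4))) else true))
step 13: [if@1] (true && (if true then ((\q.false) (if true then 7 else 3)) else (let r = (\s.true) in (r 4))))
step 14: [if@1] (true && ((\q.false) (if true then 7 else 3)))
step 15: [beta@1] (true && false)
step 16: [delta@root] false

Answer: false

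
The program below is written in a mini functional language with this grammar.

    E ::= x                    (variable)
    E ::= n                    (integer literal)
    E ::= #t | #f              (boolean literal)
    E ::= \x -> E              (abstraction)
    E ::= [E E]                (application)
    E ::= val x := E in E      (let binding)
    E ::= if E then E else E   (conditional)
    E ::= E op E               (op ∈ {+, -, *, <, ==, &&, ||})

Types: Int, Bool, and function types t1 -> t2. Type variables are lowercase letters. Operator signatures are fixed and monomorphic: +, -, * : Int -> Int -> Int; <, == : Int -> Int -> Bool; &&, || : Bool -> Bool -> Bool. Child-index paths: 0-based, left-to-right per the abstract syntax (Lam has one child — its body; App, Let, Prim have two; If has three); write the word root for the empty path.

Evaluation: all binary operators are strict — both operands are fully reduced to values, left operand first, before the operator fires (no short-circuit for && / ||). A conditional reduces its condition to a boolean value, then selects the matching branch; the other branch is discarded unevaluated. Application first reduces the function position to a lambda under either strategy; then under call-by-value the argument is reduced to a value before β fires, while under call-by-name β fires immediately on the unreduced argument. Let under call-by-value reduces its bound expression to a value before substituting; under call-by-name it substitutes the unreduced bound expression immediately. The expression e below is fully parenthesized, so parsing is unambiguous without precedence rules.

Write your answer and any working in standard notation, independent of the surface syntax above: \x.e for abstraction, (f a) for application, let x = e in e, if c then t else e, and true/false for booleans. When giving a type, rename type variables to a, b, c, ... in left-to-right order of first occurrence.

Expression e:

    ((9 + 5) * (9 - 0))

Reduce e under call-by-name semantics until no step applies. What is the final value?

Derivation:
step 0: ((9 + 5) * (9 - 0))
step 1: [delta@0] (14 * (9 - 0))
step 2: [delta@1] (14 * 9)
step 3: [delta@root] 126

Answer: 126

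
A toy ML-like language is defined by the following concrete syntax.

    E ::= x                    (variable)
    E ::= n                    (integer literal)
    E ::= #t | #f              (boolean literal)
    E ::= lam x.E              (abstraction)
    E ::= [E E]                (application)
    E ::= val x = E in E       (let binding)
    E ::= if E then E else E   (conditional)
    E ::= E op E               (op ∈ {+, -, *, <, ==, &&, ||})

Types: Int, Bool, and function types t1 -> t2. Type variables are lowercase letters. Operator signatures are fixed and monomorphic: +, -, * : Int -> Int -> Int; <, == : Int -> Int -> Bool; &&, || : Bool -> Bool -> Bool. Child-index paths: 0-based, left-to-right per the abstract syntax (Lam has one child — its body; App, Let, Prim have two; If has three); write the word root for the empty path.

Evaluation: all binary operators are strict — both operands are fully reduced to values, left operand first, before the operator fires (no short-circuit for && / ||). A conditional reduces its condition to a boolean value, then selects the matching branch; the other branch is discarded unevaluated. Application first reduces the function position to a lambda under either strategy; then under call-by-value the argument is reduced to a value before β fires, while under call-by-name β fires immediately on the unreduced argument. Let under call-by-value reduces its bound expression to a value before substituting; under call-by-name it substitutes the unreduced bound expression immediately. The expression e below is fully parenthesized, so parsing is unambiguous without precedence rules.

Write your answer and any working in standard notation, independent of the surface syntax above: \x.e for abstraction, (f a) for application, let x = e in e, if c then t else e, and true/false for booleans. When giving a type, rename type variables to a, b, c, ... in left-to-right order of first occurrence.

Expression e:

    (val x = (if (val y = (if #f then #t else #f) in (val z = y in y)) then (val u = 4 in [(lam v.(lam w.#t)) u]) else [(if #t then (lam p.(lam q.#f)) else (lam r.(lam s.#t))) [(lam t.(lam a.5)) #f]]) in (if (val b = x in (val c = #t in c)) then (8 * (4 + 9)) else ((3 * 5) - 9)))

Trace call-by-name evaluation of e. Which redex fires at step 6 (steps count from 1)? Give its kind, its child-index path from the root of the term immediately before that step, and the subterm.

Answer: delta at root : (8 * 13)

Working:
step 0: (let x = (if (let y = (if false then true else false) in (let z = y in y)) then (let u = 4 in ((\v.(\w.true)) u)) else ((if true then (\p.(\q.false)) else (\r.(\s.true))) ((\t.(\a.5)) false))) in (if (let b = x in (let c = true in c)) then (8 * (4 + 9)) else ((3 * 5) - 9)))
step 1: [let@root] (if (let b = (if (let y = (if false then true else false) in (let z = y in y)) then (let u = 4 in ((\v.(\w.true)) u)) else ((if true then (\p.(\q.false)) else (\r.(\s.true))) ((\t.(\a.5)) false))) in (let c = true in c)) then (8 * (4 + 9)) else ((3 * 5) - 9))
step 2: [let@0] (if (let c = true in c) then (8 * (4 + 9)) else ((3 * 5) - 9))
step 3: [let@0] (if true then (8 * (4 + 9)) else ((3 * 5) - 9))
step 4: [if@root] (8 * (4 + 9))
step 5: [delta@1] (8 * 13)
step 6: [delta@root] 104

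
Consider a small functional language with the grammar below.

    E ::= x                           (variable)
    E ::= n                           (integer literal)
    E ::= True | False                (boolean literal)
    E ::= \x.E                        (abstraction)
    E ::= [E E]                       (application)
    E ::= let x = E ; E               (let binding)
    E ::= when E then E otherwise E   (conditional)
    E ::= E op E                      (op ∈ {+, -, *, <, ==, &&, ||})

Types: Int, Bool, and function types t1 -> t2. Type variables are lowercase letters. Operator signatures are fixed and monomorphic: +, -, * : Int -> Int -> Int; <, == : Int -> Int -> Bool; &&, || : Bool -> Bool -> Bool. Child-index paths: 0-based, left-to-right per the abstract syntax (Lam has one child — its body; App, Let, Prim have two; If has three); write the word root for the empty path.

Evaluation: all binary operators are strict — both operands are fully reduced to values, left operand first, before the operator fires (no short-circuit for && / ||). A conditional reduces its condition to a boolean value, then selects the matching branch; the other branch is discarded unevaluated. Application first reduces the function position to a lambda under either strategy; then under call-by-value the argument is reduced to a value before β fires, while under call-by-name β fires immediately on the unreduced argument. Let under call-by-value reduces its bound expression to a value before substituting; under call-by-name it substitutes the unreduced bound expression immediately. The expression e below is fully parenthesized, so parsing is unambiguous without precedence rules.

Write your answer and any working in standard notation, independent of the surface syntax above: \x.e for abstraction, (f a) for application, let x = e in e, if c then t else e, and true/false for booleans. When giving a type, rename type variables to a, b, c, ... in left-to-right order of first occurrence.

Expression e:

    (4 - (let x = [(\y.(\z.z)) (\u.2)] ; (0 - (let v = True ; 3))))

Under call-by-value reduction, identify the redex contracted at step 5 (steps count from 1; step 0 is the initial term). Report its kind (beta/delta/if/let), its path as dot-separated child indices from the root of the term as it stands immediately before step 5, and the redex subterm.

Answer: delta at root : (4 - -3)

Derivation:
step 0: (4 - (let x = ((\y.(\z.z)) (\u.2)) in (0 - (let v = true in 3))))
step 1: [beta@1.0] (4 - (let x = (\z.z) in (0 - (let v = true in 3))))
step 2: [let@1] (4 - (0 - (let v = true in 3)))
step 3: [let@1.1] (4 - (0 - 3))
step 4: [delta@1] (4 - -3)
step 5: [delta@root] 7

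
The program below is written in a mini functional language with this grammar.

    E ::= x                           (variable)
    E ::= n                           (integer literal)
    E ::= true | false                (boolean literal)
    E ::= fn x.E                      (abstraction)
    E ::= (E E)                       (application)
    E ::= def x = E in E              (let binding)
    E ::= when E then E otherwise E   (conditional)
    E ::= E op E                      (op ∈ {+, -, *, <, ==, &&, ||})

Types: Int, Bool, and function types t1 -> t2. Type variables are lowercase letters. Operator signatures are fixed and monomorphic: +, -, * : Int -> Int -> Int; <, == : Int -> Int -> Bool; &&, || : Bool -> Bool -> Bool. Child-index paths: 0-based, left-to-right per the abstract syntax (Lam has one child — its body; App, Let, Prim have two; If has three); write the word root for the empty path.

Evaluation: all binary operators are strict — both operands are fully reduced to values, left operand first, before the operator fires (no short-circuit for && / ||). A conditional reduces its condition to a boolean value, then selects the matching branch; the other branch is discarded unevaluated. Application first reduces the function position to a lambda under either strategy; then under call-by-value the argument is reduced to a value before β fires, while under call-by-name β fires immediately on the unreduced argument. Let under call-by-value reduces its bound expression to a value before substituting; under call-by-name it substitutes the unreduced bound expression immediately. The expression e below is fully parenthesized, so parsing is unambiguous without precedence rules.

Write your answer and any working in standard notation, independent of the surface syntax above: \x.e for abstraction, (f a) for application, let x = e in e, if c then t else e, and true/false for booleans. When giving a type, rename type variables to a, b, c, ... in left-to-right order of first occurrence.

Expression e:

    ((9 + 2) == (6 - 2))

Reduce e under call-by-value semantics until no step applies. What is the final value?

Answer: false

Working:
step 0: ((9 + 2) == (6 - 2))
step 1: [delta@0] (11 == (6 - 2))
step 2: [delta@1] (11 == 4)
step 3: [delta@root] false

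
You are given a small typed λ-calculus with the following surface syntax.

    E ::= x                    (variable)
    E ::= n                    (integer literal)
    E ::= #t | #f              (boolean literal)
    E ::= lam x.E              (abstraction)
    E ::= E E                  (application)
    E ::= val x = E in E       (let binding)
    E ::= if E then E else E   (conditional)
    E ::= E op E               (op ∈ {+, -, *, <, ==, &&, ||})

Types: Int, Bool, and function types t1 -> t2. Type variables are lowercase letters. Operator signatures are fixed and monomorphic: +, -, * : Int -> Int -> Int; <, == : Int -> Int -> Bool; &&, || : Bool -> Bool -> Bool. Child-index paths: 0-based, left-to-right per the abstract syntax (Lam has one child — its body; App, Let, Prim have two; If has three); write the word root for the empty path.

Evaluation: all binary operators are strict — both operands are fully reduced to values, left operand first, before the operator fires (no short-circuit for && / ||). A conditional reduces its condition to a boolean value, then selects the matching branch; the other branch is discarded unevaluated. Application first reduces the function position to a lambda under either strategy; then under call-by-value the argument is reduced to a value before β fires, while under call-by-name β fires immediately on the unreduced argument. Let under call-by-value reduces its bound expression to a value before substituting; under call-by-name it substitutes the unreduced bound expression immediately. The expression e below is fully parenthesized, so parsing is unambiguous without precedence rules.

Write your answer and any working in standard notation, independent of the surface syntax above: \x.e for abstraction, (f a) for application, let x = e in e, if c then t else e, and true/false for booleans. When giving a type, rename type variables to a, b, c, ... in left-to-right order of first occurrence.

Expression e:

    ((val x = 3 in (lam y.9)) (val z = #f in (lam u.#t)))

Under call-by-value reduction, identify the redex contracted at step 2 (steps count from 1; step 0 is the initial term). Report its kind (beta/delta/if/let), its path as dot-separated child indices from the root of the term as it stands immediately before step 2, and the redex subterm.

Trace:
step 0: ((let x = 3 in (\y.9)) (let z = false in (\u.true)))
step 1: [let@0] ((\y.9) (let z = false in (\u.true)))
step 2: [let@1] ((\y.9) (\u.true))

Answer: let at 1 : (let z = false in (\u.true))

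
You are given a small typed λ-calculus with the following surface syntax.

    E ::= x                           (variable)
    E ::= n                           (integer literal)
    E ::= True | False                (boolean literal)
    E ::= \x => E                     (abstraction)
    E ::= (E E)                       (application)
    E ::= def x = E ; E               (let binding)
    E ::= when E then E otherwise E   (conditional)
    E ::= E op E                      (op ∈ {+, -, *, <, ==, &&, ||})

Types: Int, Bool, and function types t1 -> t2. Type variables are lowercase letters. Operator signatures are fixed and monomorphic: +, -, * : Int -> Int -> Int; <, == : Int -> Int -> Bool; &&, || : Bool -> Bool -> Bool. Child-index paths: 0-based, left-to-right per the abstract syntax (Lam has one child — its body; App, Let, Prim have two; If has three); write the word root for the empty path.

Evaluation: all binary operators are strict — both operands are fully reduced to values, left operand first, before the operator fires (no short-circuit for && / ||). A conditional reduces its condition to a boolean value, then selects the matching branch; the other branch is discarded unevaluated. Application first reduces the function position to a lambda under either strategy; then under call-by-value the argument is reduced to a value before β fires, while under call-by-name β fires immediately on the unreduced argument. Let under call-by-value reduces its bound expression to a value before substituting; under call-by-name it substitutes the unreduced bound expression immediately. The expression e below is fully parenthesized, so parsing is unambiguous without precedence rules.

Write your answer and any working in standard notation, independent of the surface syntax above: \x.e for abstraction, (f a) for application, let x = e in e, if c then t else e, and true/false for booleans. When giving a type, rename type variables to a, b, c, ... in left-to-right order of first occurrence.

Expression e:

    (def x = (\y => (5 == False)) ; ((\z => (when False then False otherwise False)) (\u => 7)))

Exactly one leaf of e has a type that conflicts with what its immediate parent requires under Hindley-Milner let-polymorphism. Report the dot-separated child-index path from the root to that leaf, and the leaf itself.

Answer: 0.0.1 : false

Derivation:
  unify Int ~ Int
  unify Bool ~ Int
  FAIL: mismatch Bool ~ Int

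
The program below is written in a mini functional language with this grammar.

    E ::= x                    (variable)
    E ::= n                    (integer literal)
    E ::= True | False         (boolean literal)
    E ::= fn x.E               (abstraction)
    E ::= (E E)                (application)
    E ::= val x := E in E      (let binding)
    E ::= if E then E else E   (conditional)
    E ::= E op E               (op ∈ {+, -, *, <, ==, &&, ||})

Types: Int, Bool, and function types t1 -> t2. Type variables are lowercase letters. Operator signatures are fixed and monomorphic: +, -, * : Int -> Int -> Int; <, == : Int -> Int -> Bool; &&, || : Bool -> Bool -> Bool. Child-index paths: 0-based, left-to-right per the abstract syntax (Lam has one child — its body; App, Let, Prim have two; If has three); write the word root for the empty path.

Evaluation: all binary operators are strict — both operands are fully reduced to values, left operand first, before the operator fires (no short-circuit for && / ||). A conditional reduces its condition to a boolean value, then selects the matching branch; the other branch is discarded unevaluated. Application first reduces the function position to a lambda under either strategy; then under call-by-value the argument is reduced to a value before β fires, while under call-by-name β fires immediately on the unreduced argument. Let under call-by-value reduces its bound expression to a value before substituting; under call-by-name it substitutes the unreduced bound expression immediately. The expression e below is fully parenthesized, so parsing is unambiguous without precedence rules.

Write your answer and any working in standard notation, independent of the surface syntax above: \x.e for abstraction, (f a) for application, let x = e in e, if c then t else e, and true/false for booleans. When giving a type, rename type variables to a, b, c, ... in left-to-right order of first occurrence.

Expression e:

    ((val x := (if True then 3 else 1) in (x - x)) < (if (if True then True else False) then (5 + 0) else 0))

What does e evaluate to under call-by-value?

Working:
step 0: ((let x = (if true then 3 else 1) in (x - x)) < (if (if true then true else false) then (5 + 0) else 0))
step 1: [if@0.0] ((let x = 3 in (x - x)) < (if (if true then true else false) then (5 + 0) else 0))
step 2: [let@0] ((3 - 3) < (if (if true then true else false) then (5 + 0) else 0))
step 3: [delta@0] (0 < (if (if true then true else false) then (5 + 0) else 0))
step 4: [if@1.0] (0 < (if true then (5 + 0) else 0))
step 5: [if@1] (0 < (5 + 0))
step 6: [delta@1] (0 < 5)
step 7: [delta@root] true

Answer: true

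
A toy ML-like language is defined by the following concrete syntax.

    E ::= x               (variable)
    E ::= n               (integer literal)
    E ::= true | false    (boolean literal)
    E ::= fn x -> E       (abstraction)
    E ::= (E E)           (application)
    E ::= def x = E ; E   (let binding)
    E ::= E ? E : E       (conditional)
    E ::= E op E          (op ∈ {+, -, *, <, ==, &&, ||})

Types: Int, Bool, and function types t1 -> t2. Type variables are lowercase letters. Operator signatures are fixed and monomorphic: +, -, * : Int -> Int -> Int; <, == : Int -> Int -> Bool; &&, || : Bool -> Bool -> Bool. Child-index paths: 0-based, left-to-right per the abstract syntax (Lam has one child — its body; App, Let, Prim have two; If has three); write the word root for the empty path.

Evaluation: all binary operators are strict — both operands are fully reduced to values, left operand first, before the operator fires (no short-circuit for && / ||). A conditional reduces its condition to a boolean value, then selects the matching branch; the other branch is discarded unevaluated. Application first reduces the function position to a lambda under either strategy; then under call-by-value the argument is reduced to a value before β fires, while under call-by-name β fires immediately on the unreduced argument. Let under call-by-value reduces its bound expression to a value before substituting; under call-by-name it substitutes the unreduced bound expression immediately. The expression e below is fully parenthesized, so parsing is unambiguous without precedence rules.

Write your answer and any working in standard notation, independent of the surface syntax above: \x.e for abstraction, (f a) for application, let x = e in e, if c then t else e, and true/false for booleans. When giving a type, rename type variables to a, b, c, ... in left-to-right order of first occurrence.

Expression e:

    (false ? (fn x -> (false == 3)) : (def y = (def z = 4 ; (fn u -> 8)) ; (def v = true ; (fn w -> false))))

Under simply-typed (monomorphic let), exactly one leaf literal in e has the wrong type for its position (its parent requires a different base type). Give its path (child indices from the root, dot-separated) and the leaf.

Answer: 1.0.0 : false

Trace:
  unify Bool ~ Bool
  unify Bool ~ Int
  FAIL: mismatch Bool ~ Int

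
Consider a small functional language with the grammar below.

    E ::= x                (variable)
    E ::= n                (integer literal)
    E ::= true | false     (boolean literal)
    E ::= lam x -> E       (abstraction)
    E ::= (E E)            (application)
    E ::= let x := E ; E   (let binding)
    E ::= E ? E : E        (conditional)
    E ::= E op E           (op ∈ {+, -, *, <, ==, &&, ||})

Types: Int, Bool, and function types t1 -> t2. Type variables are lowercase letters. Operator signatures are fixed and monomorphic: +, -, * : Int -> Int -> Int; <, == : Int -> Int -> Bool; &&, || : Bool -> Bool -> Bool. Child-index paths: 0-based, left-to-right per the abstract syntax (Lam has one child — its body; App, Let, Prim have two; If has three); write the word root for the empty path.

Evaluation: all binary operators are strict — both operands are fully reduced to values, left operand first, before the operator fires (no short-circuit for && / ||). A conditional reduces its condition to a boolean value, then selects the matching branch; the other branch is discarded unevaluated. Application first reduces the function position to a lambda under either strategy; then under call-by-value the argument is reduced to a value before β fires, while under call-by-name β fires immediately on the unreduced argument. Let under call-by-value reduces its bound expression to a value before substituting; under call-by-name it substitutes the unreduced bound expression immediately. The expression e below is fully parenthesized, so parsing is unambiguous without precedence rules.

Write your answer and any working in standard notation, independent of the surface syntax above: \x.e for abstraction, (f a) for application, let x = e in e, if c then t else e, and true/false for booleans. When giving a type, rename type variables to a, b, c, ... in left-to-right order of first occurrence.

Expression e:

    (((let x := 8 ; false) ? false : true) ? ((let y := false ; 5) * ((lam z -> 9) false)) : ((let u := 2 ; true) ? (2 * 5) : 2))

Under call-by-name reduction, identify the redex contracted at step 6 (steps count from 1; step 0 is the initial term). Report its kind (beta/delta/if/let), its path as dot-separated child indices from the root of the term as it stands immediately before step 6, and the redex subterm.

Trace:
step 0: (if (if (let x = 8 in false) then false else true) then ((let y = false in 5) * ((\z.9) false)) else (if (let u = 2 in true) then (2 * 5) else 2))
step 1: [let@0.0] (if (if false then false else true) then ((let y = false in 5) * ((\z.9) false)) else (if (let u = 2 in true) then (2 * 5) else 2))
step 2: [if@0] (if true then ((let y = false in 5) * ((\z.9) false)) else (if (let u = 2 in true) then (2 * 5) else 2))
step 3: [if@root] ((let y = false in 5) * ((\z.9) false))
step 4: [let@0] (5 * ((\z.9) false))
step 5: [beta@1] (5 * 9)
step 6: [delta@root] 45

Answer: delta at root : (5 * 9)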